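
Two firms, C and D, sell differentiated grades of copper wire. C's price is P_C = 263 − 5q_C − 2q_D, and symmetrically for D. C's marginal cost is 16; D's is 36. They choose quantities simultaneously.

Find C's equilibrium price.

121

Firm C's profit: π = q_C(263 − 5q_C − 2q_D) − 16q_C.
∂π/∂q_C = 247 − 10q_C − 2q_D = 0 ⇒ q_C = 24.7 − 0.2q_D.
Similarly q_D = 22.7 − 0.2q_C.
Substituting the second reaction function into the first: q_C = 24.7 − 0.2(22.7 − 0.2q_C), which gives 0.96q_C = 20.16 ⇒ q_C = 21.
Then q_D = 22.7 − 0.2·21 = 18.5.
P_C = 263 − 5·21 − 2·18.5 = 121.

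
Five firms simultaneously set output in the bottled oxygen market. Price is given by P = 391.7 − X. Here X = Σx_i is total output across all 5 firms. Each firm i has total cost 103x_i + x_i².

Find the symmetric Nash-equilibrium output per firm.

A representative firm's profit is π_i = x_i(391.7 − X) − 103x_i − x_i², with X = x_i + Σ_{j≠i} x_j.
First-order condition: 288.7 − 4x_i − Σ_{j≠i} x_j = 0.
With identical firms, set every x_j = x: then 288.7 − 4x − 4x = 0, i.e. x = 288.7/8 = 36.0875.

36.0875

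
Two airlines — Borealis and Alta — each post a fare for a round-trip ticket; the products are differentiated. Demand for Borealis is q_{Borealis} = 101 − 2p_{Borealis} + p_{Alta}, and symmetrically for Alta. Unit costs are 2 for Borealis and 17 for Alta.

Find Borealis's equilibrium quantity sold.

Borealis's profit: π = (p_{Borealis} − 2)(101 − 2p_{Borealis} + p_{Alta}).
∂π/∂p_{Borealis} = 105 − 4p_{Borealis} + p_{Alta} = 0 ⇒ p_{Borealis} = 26.25 + 0.25p_{Alta}.
Similarly p_{Alta} = 33.75 + 0.25p_{Borealis}.
Substituting the second reaction function into the first: p_{Borealis} = 26.25 + 0.25(33.75 + 0.25p_{Borealis}), which gives 0.9375p_{Borealis} = 34.6875 ⇒ p_{Borealis} = 37.
Then p_{Alta} = 33.75 + 0.25·37 = 43.
q_{Borealis} = 101 − 2·37 + 43 = 70.

70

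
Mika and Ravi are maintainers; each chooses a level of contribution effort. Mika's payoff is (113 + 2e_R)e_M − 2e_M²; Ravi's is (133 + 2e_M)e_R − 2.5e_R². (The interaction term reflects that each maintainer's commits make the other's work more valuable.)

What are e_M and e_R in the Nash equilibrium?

51.9375, 47.375

Expanding Mika's payoff: 113e_M + 2e_Re_M − 2e_M².
∂π/∂e_M = 113 + 2e_R − 4e_M = 0, so e_M = 28.25 + 0.5e_R.
Likewise for Ravi: e_R = 26.6 + 0.4e_M.
Solving the two reaction functions simultaneously: (1 − (0.5)(0.4))e_M = 28.25 + 0.5·26.6, so 0.8e_M = 41.55 and e_M = 51.9375.
Then e_R = 26.6 + 0.4·51.9375 = 47.375.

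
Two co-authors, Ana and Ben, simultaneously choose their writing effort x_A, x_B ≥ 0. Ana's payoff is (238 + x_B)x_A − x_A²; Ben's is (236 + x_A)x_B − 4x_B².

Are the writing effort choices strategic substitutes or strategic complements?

strategic complements

Expanding Ana's payoff: 238x_A + x_Bx_A − x_A².
∂π/∂x_A = 238 + x_B − 2x_A = 0, so x_A = 119 + 0.5x_B.
The best-response slope dx_A/dx_B = 0.5 > 0: the reaction function is upward-sloping, so the choices are strategic complements.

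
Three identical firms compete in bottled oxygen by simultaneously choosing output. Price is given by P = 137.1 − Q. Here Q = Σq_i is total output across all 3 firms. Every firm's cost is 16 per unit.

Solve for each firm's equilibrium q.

A representative firm's profit is π_i = q_i(137.1 − Q) − 16q_i, with Q = q_i + Σ_{j≠i} q_j.
First-order condition: 121.1 − 2q_i − Σ_{j≠i} q_j = 0.
With identical firms, set every q_j = q: then 121.1 − 2q − 2q = 0, i.e. q = 121.1/4 = 30.275.

30.275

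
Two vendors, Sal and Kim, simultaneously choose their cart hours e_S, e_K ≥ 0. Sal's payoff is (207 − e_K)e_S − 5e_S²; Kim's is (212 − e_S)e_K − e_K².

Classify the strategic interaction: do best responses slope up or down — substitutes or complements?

strategic substitutes

Expanding Sal's payoff: 207e_S − e_Ke_S − 5e_S².
∂π/∂e_S = 207 − e_K − 10e_S = 0, so e_S = 20.7 − 0.1e_K.
The best-response slope de_S/de_K = −0.1 < 0: the reaction function is downward-sloping, so the choices are strategic substitutes.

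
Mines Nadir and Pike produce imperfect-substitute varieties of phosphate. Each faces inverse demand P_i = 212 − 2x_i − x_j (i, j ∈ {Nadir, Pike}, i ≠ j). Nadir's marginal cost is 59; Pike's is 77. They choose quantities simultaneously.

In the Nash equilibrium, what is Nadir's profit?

Mine Nadir's profit: π = x_{Nadir}(212 − 2x_{Nadir} − x_{Pike}) − 59x_{Nadir}.
∂π/∂x_{Nadir} = 153 − 4x_{Nadir} − x_{Pike} = 0 ⇒ x_{Nadir} = 38.25 − 0.25x_{Pike}.
Similarly x_{Pike} = 33.75 − 0.25x_{Nadir}.
Substituting the second reaction function into the first: x_{Nadir} = 38.25 − 0.25(33.75 − 0.25x_{Nadir}), which gives 0.9375x_{Nadir} = 29.8125 ⇒ x_{Nadir} = 31.8.
Then x_{Pike} = 33.75 − 0.25·31.8 = 25.8.
P_{Nadir} = 212 − 2·31.8 − 25.8 = 122.6.
Profit = (122.6 − 59)·31.8 = 2022.48.

2022.48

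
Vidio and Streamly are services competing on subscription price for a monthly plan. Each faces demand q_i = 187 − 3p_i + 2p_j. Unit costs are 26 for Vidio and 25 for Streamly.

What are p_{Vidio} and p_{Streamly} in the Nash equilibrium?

66.0625, 65.6875

Vidio's profit: π = (p_{Vidio} − 26)(187 − 3p_{Vidio} + 2p_{Streamly}).
∂π/∂p_{Vidio} = 265 − 6p_{Vidio} + 2p_{Streamly} = 0 ⇒ p_{Vidio} = 265/6 + (1/3)p_{Streamly}.
Similarly p_{Streamly} = 131/3 + (1/3)p_{Vidio}.
Substituting the second reaction function into the first: p_{Vidio} = 265/6 + (1/3)(131/3 + (1/3)p_{Vidio}), which gives (8/9)p_{Vidio} = 1057/18 ⇒ p_{Vidio} = 66.0625.
Then p_{Streamly} = 131/3 + (1/3)·66.0625 = 65.6875.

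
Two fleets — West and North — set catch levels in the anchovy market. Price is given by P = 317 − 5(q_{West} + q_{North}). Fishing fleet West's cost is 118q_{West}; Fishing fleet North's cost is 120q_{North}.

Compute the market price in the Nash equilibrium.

Fishing fleet West's profit: π = q_{West}(317 − 5(q_{West} + q_{North})) − 118q_{West}.
∂π/∂q_{West} = 199 − 10q_{West} − 5q_{North} = 0, so q_{West} = 19.9 − 0.5q_{North}.
By the same steps for North: q_{North} = 19.7 − 0.5q_{West}.
Substituting the second reaction function into the first: q_{West} = 19.9 − 0.5(19.7 − 0.5q_{West}), which gives 0.75q_{West} = 10.05 ⇒ q_{West} = 13.4.
Then q_{North} = 19.7 − 0.5·13.4 = 13.
Equilibrium price: P = 317 − 5·26.4 = 185.

185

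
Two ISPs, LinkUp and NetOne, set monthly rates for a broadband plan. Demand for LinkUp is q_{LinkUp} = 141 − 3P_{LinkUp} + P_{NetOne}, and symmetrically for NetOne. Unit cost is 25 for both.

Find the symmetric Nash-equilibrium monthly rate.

43.2

LinkUp's profit: π = (P_{LinkUp} − 25)(141 − 3P_{LinkUp} + P_{NetOne}).
∂π/∂P_{LinkUp} = 216 − 6P_{LinkUp} + P_{NetOne} = 0 ⇒ P_{LinkUp} = 36 + (1/6)P_{NetOne}.
Setting P_{LinkUp} = P_{NetOne} in the reaction function: P_{LinkUp} = 36 + (1/6)P_{LinkUp}, so P_{LinkUp} = 36 / (5/6) = 43.2.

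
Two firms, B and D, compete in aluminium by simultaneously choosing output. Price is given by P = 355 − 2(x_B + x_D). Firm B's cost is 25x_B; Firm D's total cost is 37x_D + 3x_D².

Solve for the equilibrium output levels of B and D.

Firm B's profit: π = x_B(355 − 2(x_B + x_D)) − 25x_B.
∂π/∂x_B = 330 − 4x_B − 2x_D = 0, so x_B = 82.5 − 0.5x_D.
For D: ∂π/∂x_D = 318 − 10x_D − 2x_B = 0 ⇒ x_D = 31.8 − 0.2x_B.
Substituting the second reaction function into the first: x_B = 82.5 − 0.5(31.8 − 0.2x_B), which gives 0.9x_B = 66.6 ⇒ x_B = 74.
Then x_D = 31.8 − 0.2·74 = 17.

74, 17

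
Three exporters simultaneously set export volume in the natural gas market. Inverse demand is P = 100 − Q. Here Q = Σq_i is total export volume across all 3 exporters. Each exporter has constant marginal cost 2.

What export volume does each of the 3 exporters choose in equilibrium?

24.5

A representative exporter's profit is π_i = q_i(100 − Q) − 2q_i, with Q = q_i + Σ_{j≠i} q_j.
First-order condition: 98 − 2q_i − Σ_{j≠i} q_j = 0.
Imposing symmetry (q_j = q for all j) turns Σ_{j≠i} q_j into 2q, so 98 = 4q and q = 24.5.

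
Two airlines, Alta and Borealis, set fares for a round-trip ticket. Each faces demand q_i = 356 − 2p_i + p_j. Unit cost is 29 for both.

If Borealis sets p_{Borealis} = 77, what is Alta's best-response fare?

Alta's profit: π = (p_{Alta} − 29)(356 − 2p_{Alta} + p_{Borealis}).
∂π/∂p_{Alta} = 414 − 4p_{Alta} + p_{Borealis} = 0 ⇒ p_{Alta} = 103.5 + 0.25p_{Borealis}.
At p_{Borealis} = 77: p_{Alta} = 103.5 + 0.25·77 = 122.75.

122.75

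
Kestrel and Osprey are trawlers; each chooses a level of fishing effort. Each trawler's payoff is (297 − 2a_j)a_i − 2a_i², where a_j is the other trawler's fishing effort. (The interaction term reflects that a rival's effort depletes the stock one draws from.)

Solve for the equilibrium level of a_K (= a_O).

49.5

Kestrel's payoff is (297 − 2a_O)a_K − 2a_K².
∂π/∂a_K = 297 − 2a_O − 4a_K = 0, so a_K = 74.25 − 0.5a_O.
Setting a_K = a_O in the reaction function: a_K = 74.25 − 0.5a_K, so a_K = 74.25 / 1.5 = 49.5.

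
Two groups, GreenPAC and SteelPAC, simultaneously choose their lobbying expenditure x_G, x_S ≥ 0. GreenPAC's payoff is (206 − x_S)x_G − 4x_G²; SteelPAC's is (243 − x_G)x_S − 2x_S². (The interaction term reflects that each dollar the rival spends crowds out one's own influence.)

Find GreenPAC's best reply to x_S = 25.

Expanding GreenPAC's payoff: 206x_G − x_Sx_G − 4x_G².
∂π/∂x_G = 206 − x_S − 8x_G = 0, so x_G = 25.75 − 0.125x_S.
At x_S = 25: x_G = 25.75 − 0.125·25 = 22.625.

22.625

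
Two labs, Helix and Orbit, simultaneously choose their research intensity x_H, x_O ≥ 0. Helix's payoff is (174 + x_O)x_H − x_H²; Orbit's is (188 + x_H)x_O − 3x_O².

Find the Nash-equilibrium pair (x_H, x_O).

112, 50

Expanding Helix's payoff: 174x_H + x_Ox_H − x_H².
∂π/∂x_H = 174 + x_O − 2x_H = 0, so x_H = 87 + 0.5x_O.
Likewise for Orbit: x_O = 94/3 + (1/6)x_H.
Substituting the second reaction function into the first: x_H = 87 + 0.5(94/3 + (1/6)x_H), which gives (11/12)x_H = 308/3 ⇒ x_H = 112.
Then x_O = 94/3 + (1/6)·112 = 50.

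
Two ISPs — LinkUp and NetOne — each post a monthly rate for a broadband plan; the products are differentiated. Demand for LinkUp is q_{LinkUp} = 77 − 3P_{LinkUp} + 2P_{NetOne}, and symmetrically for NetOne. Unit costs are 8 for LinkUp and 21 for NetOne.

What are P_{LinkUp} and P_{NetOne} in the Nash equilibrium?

LinkUp's profit: π = (P_{LinkUp} − 8)(77 − 3P_{LinkUp} + 2P_{NetOne}).
∂π/∂P_{LinkUp} = 101 − 6P_{LinkUp} + 2P_{NetOne} = 0 ⇒ P_{LinkUp} = 101/6 + (1/3)P_{NetOne}.
Similarly P_{NetOne} = 70/3 + (1/3)P_{LinkUp}.
Substituting the second reaction function into the first: P_{LinkUp} = 101/6 + (1/3)(70/3 + (1/3)P_{LinkUp}), which gives (8/9)P_{LinkUp} = 443/18 ⇒ P_{LinkUp} = 27.6875.
Then P_{NetOne} = 70/3 + (1/3)·27.6875 = 32.5625.

27.6875, 32.5625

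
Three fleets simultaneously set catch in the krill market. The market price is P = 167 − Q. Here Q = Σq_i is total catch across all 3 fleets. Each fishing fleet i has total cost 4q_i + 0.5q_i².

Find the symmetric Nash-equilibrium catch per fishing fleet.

A representative fishing fleet's profit is π_i = q_i(167 − Q) − 4q_i − 0.5q_i², with Q = q_i + Σ_{j≠i} q_j.
First-order condition: 163 − 3q_i − Σ_{j≠i} q_j = 0.
In a symmetric equilibrium every fishing fleet chooses the same q, so Σ_{j≠i} q_j = 2q. The condition becomes 163 − 5q = 0, giving q = 163/5 = 32.6.

32.6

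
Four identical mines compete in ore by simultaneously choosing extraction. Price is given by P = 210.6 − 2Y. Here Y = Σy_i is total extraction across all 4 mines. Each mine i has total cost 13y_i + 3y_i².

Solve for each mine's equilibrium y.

12.35

A representative mine's profit is π_i = y_i(210.6 − 2Y) − 13y_i − 3y_i², with Y = y_i + Σ_{j≠i} y_j.
First-order condition: 197.6 − 10y_i − 2Σ_{j≠i} y_j = 0.
In a symmetric equilibrium every mine chooses the same y, so Σ_{j≠i} y_j = 3y. The condition becomes 197.6 − 16y = 0, giving y = 197.6/16 = 12.35.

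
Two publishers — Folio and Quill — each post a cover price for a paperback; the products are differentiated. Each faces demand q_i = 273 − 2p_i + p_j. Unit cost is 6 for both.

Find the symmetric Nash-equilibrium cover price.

Folio's profit: π = (p_{Folio} − 6)(273 − 2p_{Folio} + p_{Quill}).
∂π/∂p_{Folio} = 285 − 4p_{Folio} + p_{Quill} = 0 ⇒ p_{Folio} = 71.25 + 0.25p_{Quill}.
Setting p_{Folio} = p_{Quill} in the reaction function: p_{Folio} = 71.25 + 0.25p_{Folio}, so p_{Folio} = 71.25 / 0.75 = 95.

95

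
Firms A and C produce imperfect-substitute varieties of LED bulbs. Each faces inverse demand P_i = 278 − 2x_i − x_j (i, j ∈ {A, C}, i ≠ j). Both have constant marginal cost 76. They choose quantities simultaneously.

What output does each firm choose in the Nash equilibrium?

40.4

Firm A's profit: π = x_A(278 − 2x_A − x_C) − 76x_A.
∂π/∂x_A = 202 − 4x_A − x_C = 0 ⇒ x_A = 50.5 − 0.25x_C.
Setting x_A = x_C in the reaction function: x_A = 50.5 − 0.25x_A, so x_A = 50.5 / 1.25 = 40.4.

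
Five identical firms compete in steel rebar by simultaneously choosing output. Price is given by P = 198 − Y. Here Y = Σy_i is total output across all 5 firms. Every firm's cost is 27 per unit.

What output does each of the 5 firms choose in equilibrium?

28.5

A representative firm's profit is π_i = y_i(198 − Y) − 27y_i, with Y = y_i + Σ_{j≠i} y_j.
First-order condition: 171 − 2y_i − Σ_{j≠i} y_j = 0.
With identical firms, set every y_j = y: then 171 − 2y − 4y = 0, i.e. y = 171/6 = 28.5.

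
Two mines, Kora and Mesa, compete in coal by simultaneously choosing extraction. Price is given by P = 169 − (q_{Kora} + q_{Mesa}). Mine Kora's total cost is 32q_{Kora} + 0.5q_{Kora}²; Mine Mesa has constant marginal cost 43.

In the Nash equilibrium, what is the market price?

Mine Kora's profit: π = q_{Kora}(169 − (q_{Kora} + q_{Mesa})) − 32q_{Kora} − 0.5q_{Kora}².
∂π/∂q_{Kora} = 137 − 3q_{Kora} − q_{Mesa} = 0, so q_{Kora} = 137/3 − (1/3)q_{Mesa}.
For Mesa: ∂π/∂q_{Mesa} = 126 − 2q_{Mesa} − q_{Kora} = 0 ⇒ q_{Mesa} = 63 − 0.5q_{Kora}.
Solving the two reaction functions simultaneously: (1 − (−1/3)(−0.5))q_{Kora} = 137/3 − (1/3)·63, so (5/6)q_{Kora} = 74/3 and q_{Kora} = 29.6.
Then q_{Mesa} = 63 − 0.5·29.6 = 48.2.
Equilibrium price: P = 169 − 77.8 = 91.2.

91.2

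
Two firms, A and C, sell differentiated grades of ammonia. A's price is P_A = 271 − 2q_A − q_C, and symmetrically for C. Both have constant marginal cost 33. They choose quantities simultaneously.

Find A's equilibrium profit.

4531.52

Firm A's profit: π = q_A(271 − 2q_A − q_C) − 33q_A.
∂π/∂q_A = 238 − 4q_A − q_C = 0 ⇒ q_A = 59.5 − 0.25q_C.
The game is symmetric, so in equilibrium q_C = q_A: the reaction function gives 1.25q_A = 59.5, hence q_A = 47.6.
P_A = 271 − 2·47.6 − 47.6 = 128.2.
Profit = (128.2 − 33)·47.6 = 4531.52.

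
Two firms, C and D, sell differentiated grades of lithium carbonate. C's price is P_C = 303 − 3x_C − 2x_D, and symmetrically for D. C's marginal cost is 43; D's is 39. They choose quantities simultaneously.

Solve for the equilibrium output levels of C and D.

32.25, 33.25

Firm C's profit: π = x_C(303 − 3x_C − 2x_D) − 43x_C.
∂π/∂x_C = 260 − 6x_C − 2x_D = 0 ⇒ x_C = 130/3 − (1/3)x_D.
Similarly x_D = 44 − (1/3)x_C.
Substituting the second reaction function into the first: x_C = 130/3 − (1/3)(44 − (1/3)x_C), which gives (8/9)x_C = 86/3 ⇒ x_C = 32.25.
Then x_D = 44 − (1/3)·32.25 = 33.25.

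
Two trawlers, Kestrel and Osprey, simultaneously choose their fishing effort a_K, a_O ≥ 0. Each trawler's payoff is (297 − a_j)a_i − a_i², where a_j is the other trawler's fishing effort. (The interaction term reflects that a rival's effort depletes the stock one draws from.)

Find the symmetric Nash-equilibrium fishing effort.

99

Kestrel's payoff is (297 − a_O)a_K − a_K².
∂π/∂a_K = 297 − a_O − 2a_K = 0, so a_K = 148.5 − 0.5a_O.
By symmetry a_O = a_K; substituting into the reaction function, 1.5a_K = 148.5 and a_K = 99.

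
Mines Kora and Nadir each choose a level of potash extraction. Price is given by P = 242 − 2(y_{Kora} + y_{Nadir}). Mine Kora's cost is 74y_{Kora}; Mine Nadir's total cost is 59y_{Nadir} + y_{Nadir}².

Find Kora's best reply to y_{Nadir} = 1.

Mine Kora's profit: π = y_{Kora}(242 − 2(y_{Kora} + y_{Nadir})) − 74y_{Kora}.
∂π/∂y_{Kora} = 168 − 4y_{Kora} − 2y_{Nadir} = 0, so y_{Kora} = 42 − 0.5y_{Nadir}.
At y_{Nadir} = 1: y_{Kora} = 42 − 0.5·1 = 41.5.

41.5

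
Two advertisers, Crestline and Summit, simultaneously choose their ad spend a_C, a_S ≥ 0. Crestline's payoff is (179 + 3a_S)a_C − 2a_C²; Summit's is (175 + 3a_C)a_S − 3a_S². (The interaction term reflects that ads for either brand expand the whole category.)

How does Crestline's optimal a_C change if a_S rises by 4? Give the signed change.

Expanding Crestline's payoff: 179a_C + 3a_Sa_C − 2a_C².
∂π/∂a_C = 179 + 3a_S − 4a_C = 0, so a_C = 44.75 + 0.75a_S.
The reaction-function slope is 0.75, so a 4-unit rise in a_S moves a_C by 0.75 × 4 = 3. Crestline's best response rises — the actions are strategic complements.

3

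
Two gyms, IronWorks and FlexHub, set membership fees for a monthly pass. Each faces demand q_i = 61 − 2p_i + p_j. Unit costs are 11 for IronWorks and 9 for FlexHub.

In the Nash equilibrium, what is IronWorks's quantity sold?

32.8

IronWorks's profit: π = (p_{IronWorks} − 11)(61 − 2p_{IronWorks} + p_{FlexHub}).
∂π/∂p_{IronWorks} = 83 − 4p_{IronWorks} + p_{FlexHub} = 0 ⇒ p_{IronWorks} = 20.75 + 0.25p_{FlexHub}.
Similarly p_{FlexHub} = 19.75 + 0.25p_{IronWorks}.
Solving the two reaction functions simultaneously: (1 − (0.25)(0.25))p_{IronWorks} = 20.75 + 0.25·19.75, so 0.9375p_{IronWorks} = 25.6875 and p_{IronWorks} = 27.4.
Then p_{FlexHub} = 19.75 + 0.25·27.4 = 26.6.
q_{IronWorks} = 61 − 2·27.4 + 26.6 = 32.8.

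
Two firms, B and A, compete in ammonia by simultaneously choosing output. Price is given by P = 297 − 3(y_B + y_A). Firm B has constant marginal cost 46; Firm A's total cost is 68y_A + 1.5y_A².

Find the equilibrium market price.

Firm B's profit: π = y_B(297 − 3(y_B + y_A)) − 46y_B.
∂π/∂y_B = 251 − 6y_B − 3y_A = 0, so y_B = 251/6 − 0.5y_A.
For A: ∂π/∂y_A = 229 − 9y_A − 3y_B = 0 ⇒ y_A = 229/9 − (1/3)y_B.
Substituting the second reaction function into the first: y_B = 251/6 − 0.5(229/9 − (1/3)y_B), which gives (5/6)y_B = 262/9 ⇒ y_B = 524/15.
Then y_A = 229/9 − (1/3)·(524/15) = 13.8.
Equilibrium price: P = 297 − 3·(731/15) = 150.8.

150.8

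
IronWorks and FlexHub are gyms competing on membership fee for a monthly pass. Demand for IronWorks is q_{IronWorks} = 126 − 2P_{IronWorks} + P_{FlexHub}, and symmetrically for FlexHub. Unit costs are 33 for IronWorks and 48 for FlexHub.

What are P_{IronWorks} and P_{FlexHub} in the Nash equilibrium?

66, 72

IronWorks's profit: π = (P_{IronWorks} − 33)(126 − 2P_{IronWorks} + P_{FlexHub}).
∂π/∂P_{IronWorks} = 192 − 4P_{IronWorks} + P_{FlexHub} = 0 ⇒ P_{IronWorks} = 48 + 0.25P_{FlexHub}.
Similarly P_{FlexHub} = 55.5 + 0.25P_{IronWorks}.
Solving the two reaction functions simultaneously: (1 − (0.25)(0.25))P_{IronWorks} = 48 + 0.25·55.5, so 0.9375P_{IronWorks} = 61.875 and P_{IronWorks} = 66.
Then P_{FlexHub} = 55.5 + 0.25·66 = 72.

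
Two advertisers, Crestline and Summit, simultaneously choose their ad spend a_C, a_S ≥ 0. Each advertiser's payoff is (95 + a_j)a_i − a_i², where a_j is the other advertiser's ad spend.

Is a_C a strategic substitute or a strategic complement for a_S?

Crestline's payoff is (95 + a_S)a_C − a_C².
∂π/∂a_C = 95 + a_S − 2a_C = 0, so a_C = 47.5 + 0.5a_S.
The best-response slope da_C/da_S = 0.5 > 0: the reaction function is upward-sloping, so the choices are strategic complements.

strategic complements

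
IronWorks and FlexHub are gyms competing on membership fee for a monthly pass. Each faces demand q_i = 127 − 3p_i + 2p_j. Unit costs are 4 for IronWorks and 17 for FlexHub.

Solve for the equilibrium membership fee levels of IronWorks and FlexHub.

IronWorks's profit: π = (p_{IronWorks} − 4)(127 − 3p_{IronWorks} + 2p_{FlexHub}).
∂π/∂p_{IronWorks} = 139 − 6p_{IronWorks} + 2p_{FlexHub} = 0 ⇒ p_{IronWorks} = 139/6 + (1/3)p_{FlexHub}.
Similarly p_{FlexHub} = 89/3 + (1/3)p_{IronWorks}.
Plugging p_{FlexHub} into IronWorks's best response: p_{IronWorks} = 139/6 + (1/3)(89/3 + (1/3)p_{IronWorks}) ⇒ (8/9)p_{IronWorks} = 595/18, so p_{IronWorks} = 37.1875.
Then p_{FlexHub} = 89/3 + (1/3)·37.1875 = 42.0625.

37.1875, 42.0625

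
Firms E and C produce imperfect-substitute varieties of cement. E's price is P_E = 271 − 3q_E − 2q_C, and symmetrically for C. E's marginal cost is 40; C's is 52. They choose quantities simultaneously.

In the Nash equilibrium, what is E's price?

Firm E's profit: π = q_E(271 − 3q_E − 2q_C) − 40q_E.
∂π/∂q_E = 231 − 6q_E − 2q_C = 0 ⇒ q_E = 38.5 − (1/3)q_C.
Similarly q_C = 36.5 − (1/3)q_E.
Solving the two reaction functions simultaneously: (1 − (−1/3)(−1/3))q_E = 38.5 − (1/3)·36.5, so (8/9)q_E = 79/3 and q_E = 29.625.
Then q_C = 36.5 − (1/3)·29.625 = 26.625.
P_E = 271 − 3·29.625 − 2·26.625 = 128.875.

128.875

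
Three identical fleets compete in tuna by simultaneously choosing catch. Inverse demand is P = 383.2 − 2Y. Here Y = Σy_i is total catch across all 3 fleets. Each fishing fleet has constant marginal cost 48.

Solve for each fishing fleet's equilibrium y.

A representative fishing fleet's profit is π_i = y_i(383.2 − 2Y) − 48y_i, with Y = y_i + Σ_{j≠i} y_j.
First-order condition: 335.2 − 4y_i − 2Σ_{j≠i} y_j = 0.
Imposing symmetry (y_j = y for all j) turns Σ_{j≠i} y_j into 2y, so 335.2 = 8y and y = 41.9.

41.9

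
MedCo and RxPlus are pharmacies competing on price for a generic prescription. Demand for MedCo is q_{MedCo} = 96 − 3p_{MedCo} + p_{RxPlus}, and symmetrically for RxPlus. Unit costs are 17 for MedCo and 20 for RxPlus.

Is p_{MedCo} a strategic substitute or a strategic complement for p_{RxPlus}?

strategic complements

MedCo's profit: π = (p_{MedCo} − 17)(96 − 3p_{MedCo} + p_{RxPlus}).
∂π/∂p_{MedCo} = 147 − 6p_{MedCo} + p_{RxPlus} = 0 ⇒ p_{MedCo} = 24.5 + (1/6)p_{RxPlus}.
The best-response slope dp_{MedCo}/dp_{RxPlus} = 1/6 > 0: the reaction function is upward-sloping, so the choices are strategic complements.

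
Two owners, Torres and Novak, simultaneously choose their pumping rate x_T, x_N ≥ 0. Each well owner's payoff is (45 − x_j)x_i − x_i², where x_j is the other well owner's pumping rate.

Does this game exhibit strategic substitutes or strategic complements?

Torres's payoff is (45 − x_N)x_T − x_T².
∂π/∂x_T = 45 − x_N − 2x_T = 0, so x_T = 22.5 − 0.5x_N.
The best-response slope dx_T/dx_N = −0.5 < 0: the reaction function is downward-sloping, so the choices are strategic substitutes.

strategic substitutes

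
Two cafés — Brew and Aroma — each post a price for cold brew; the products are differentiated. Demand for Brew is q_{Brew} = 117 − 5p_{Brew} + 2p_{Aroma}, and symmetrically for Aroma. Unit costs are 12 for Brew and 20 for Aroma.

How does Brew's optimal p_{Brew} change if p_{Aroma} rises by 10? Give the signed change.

2

Brew's profit: π = (p_{Brew} − 12)(117 − 5p_{Brew} + 2p_{Aroma}).
∂π/∂p_{Brew} = 177 − 10p_{Brew} + 2p_{Aroma} = 0 ⇒ p_{Brew} = 17.7 + 0.2p_{Aroma}.
The reaction-function slope is 0.2, so a 10-unit rise in p_{Aroma} moves p_{Brew} by 0.2 × 10 = 2. Brew's best response rises — the actions are strategic complements.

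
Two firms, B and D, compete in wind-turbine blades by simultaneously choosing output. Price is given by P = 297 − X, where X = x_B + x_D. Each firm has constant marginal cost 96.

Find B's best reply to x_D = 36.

82.5

Firm B's profit: π = x_B(297 − (x_B + x_D)) − 96x_B.
∂π/∂x_B = 201 − 2x_B − x_D = 0, so x_B = 100.5 − 0.5x_D.
At x_D = 36: x_B = 100.5 − 0.5·36 = 82.5.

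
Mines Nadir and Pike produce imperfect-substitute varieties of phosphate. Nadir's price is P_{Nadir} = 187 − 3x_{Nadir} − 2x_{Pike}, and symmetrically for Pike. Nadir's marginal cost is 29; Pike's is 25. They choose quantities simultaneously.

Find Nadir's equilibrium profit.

1140.75

Mine Nadir's profit: π = x_{Nadir}(187 − 3x_{Nadir} − 2x_{Pike}) − 29x_{Nadir}.
∂π/∂x_{Nadir} = 158 − 6x_{Nadir} − 2x_{Pike} = 0 ⇒ x_{Nadir} = 79/3 − (1/3)x_{Pike}.
Similarly x_{Pike} = 27 − (1/3)x_{Nadir}.
Plugging x_{Pike} into Nadir's best response: x_{Nadir} = 79/3 − (1/3)(27 − (1/3)x_{Nadir}) ⇒ (8/9)x_{Nadir} = 52/3, so x_{Nadir} = 19.5.
Then x_{Pike} = 27 − (1/3)·19.5 = 20.5.
P_{Nadir} = 187 − 3·19.5 − 2·20.5 = 87.5.
Profit = (87.5 − 29)·19.5 = 1140.75.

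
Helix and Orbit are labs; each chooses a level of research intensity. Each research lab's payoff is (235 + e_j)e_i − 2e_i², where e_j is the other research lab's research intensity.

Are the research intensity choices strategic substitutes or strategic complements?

Helix's payoff is (235 + e_O)e_H − 2e_H².
∂π/∂e_H = 235 + e_O − 4e_H = 0, so e_H = 58.75 + 0.25e_O.
The best-response slope de_H/de_O = 0.25 > 0: the reaction function is upward-sloping, so the choices are strategic complements.

strategic complements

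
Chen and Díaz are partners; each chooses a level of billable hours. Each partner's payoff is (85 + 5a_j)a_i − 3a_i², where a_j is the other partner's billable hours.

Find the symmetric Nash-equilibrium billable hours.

Chen's payoff is (85 + 5a_D)a_C − 3a_C².
∂π/∂a_C = 85 + 5a_D − 6a_C = 0, so a_C = 85/6 + (5/6)a_D.
The game is symmetric, so in equilibrium a_D = a_C: the reaction function gives (1/6)a_C = 85/6, hence a_C = 85.

85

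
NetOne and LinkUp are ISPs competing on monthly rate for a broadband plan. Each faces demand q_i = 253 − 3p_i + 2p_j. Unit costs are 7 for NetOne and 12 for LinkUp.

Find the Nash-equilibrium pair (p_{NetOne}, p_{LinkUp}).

NetOne's profit: π = (p_{NetOne} − 7)(253 − 3p_{NetOne} + 2p_{LinkUp}).
∂π/∂p_{NetOne} = 274 − 6p_{NetOne} + 2p_{LinkUp} = 0 ⇒ p_{NetOne} = 137/3 + (1/3)p_{LinkUp}.
Similarly p_{LinkUp} = 289/6 + (1/3)p_{NetOne}.
Substituting the second reaction function into the first: p_{NetOne} = 137/3 + (1/3)(289/6 + (1/3)p_{NetOne}), which gives (8/9)p_{NetOne} = 1111/18 ⇒ p_{NetOne} = 69.4375.
Then p_{LinkUp} = 289/6 + (1/3)·69.4375 = 71.3125.

69.4375, 71.3125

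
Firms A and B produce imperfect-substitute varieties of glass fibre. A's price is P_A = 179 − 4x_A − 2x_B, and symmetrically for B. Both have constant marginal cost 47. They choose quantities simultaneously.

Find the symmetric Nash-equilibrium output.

13.2

Firm A's profit: π = x_A(179 − 4x_A − 2x_B) − 47x_A.
∂π/∂x_A = 132 − 8x_A − 2x_B = 0 ⇒ x_A = 16.5 − 0.25x_B.
Setting x_A = x_B in the reaction function: x_A = 16.5 − 0.25x_A, so x_A = 16.5 / 1.25 = 13.2.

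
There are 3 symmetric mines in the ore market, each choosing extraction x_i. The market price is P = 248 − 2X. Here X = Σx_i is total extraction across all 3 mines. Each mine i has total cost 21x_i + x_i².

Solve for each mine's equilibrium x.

22.7

A representative mine's profit is π_i = x_i(248 − 2X) − 21x_i − x_i², with X = x_i + Σ_{j≠i} x_j.
First-order condition: 227 − 6x_i − 2Σ_{j≠i} x_j = 0.
With identical mines, set every x_j = x: then 227 − 6x − 4x = 0, i.e. x = 227/10 = 22.7.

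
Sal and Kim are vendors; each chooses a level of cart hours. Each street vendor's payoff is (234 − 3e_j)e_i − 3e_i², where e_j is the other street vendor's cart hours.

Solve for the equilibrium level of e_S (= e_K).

26

Sal's payoff is (234 − 3e_K)e_S − 3e_S².
∂π/∂e_S = 234 − 3e_K − 6e_S = 0, so e_S = 39 − 0.5e_K.
The game is symmetric, so in equilibrium e_K = e_S: the reaction function gives 1.5e_S = 39, hence e_S = 26.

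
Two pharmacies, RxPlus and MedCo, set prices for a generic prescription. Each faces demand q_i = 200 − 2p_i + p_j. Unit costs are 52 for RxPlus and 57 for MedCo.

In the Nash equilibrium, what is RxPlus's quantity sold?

100

RxPlus's profit: π = (p_{RxPlus} − 52)(200 − 2p_{RxPlus} + p_{MedCo}).
∂π/∂p_{RxPlus} = 304 − 4p_{RxPlus} + p_{MedCo} = 0 ⇒ p_{RxPlus} = 76 + 0.25p_{MedCo}.
Similarly p_{MedCo} = 78.5 + 0.25p_{RxPlus}.
Plugging p_{MedCo} into RxPlus's best response: p_{RxPlus} = 76 + 0.25(78.5 + 0.25p_{RxPlus}) ⇒ 0.9375p_{RxPlus} = 95.625, so p_{RxPlus} = 102.
Then p_{MedCo} = 78.5 + 0.25·102 = 104.
q_{RxPlus} = 200 − 2·102 + 104 = 100.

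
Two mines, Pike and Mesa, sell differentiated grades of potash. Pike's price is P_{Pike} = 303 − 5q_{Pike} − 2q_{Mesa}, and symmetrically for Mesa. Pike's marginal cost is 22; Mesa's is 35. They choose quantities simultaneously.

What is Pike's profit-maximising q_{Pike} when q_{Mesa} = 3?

Mine Pike's profit: π = q_{Pike}(303 − 5q_{Pike} − 2q_{Mesa}) − 22q_{Pike}.
∂π/∂q_{Pike} = 281 − 10q_{Pike} − 2q_{Mesa} = 0 ⇒ q_{Pike} = 28.1 − 0.2q_{Mesa}.
At q_{Mesa} = 3: q_{Pike} = 28.1 − 0.2·3 = 27.5.

27.5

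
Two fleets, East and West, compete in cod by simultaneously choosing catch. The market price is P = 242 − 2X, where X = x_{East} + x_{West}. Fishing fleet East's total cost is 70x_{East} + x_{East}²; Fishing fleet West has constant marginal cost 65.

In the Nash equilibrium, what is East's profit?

Fishing fleet East's profit: π = x_{East}(242 − 2(x_{East} + x_{West})) − 70x_{East} − x_{East}².
∂π/∂x_{East} = 172 − 6x_{East} − 2x_{West} = 0, so x_{East} = 86/3 − (1/3)x_{West}.
For West: ∂π/∂x_{West} = 177 − 4x_{West} − 2x_{East} = 0 ⇒ x_{West} = 44.25 − 0.5x_{East}.
Substituting the second reaction function into the first: x_{East} = 86/3 − (1/3)(44.25 − 0.5x_{East}), which gives (5/6)x_{East} = 167/12 ⇒ x_{East} = 16.7.
Then x_{West} = 44.25 − 0.5·16.7 = 35.9.
Price P = 242 − 2·52.6 = 136.8.
East's profit: (136.8 − 70)·16.7 − (16.7)² = 836.67.

836.67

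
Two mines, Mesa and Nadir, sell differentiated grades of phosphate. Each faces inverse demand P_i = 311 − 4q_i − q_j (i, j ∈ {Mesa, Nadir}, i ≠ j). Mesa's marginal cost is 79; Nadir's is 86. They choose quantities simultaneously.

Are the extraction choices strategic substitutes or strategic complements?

strategic substitutes

Mine Mesa's profit: π = q_{Mesa}(311 − 4q_{Mesa} − q_{Nadir}) − 79q_{Mesa}.
∂π/∂q_{Mesa} = 232 − 8q_{Mesa} − q_{Nadir} = 0 ⇒ q_{Mesa} = 29 − 0.125q_{Nadir}.
The best-response slope dq_{Mesa}/dq_{Nadir} = −0.125 < 0: the reaction function is downward-sloping, so the choices are strategic substitutes.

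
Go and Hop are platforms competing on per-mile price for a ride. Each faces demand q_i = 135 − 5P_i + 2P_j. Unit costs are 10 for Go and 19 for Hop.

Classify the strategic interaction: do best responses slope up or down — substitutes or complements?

strategic complements

Go's profit: π = (P_{Go} − 10)(135 − 5P_{Go} + 2P_{Hop}).
∂π/∂P_{Go} = 185 − 10P_{Go} + 2P_{Hop} = 0 ⇒ P_{Go} = 18.5 + 0.2P_{Hop}.
The best-response slope dP_{Go}/dP_{Hop} = 0.2 > 0: the reaction function is upward-sloping, so the choices are strategic complements.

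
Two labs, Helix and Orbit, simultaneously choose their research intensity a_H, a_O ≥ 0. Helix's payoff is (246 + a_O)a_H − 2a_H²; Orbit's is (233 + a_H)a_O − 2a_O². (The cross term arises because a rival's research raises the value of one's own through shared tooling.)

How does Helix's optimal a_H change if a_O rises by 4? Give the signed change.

Expanding Helix's payoff: 246a_H + a_Oa_H − 2a_H².
∂π/∂a_H = 246 + a_O − 4a_H = 0, so a_H = 61.5 + 0.25a_O.
The reaction-function slope is 0.25, so a 4-unit rise in a_O moves a_H by 0.25 × 4 = 1. Helix's best response rises — the actions are strategic complements.

1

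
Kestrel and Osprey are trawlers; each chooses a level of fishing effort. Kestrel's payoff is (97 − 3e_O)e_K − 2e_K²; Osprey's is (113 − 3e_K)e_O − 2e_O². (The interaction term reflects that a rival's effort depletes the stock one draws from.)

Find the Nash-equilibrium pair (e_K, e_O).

Expanding Kestrel's payoff: 97e_K − 3e_Oe_K − 2e_K².
∂π/∂e_K = 97 − 3e_O − 4e_K = 0, so e_K = 24.25 − 0.75e_O.
Likewise for Osprey: e_O = 28.25 − 0.75e_K.
Substituting the second reaction function into the first: e_K = 24.25 − 0.75(28.25 − 0.75e_K), which gives 0.4375e_K = 3.0625 ⇒ e_K = 7.
Then e_O = 28.25 − 0.75·7 = 23.

7, 23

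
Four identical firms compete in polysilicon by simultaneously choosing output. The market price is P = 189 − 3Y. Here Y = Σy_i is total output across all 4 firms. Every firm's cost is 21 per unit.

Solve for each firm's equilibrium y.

11.2

A representative firm's profit is π_i = y_i(189 − 3Y) − 21y_i, with Y = y_i + Σ_{j≠i} y_j.
First-order condition: 168 − 6y_i − 3Σ_{j≠i} y_j = 0.
In a symmetric equilibrium every firm chooses the same y, so Σ_{j≠i} y_j = 3y. The condition becomes 168 − 15y = 0, giving y = 168/15 = 11.2.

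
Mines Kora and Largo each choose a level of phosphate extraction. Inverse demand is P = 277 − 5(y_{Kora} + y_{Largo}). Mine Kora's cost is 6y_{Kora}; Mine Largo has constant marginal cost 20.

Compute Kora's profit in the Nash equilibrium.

1805

Mine Kora's profit: π = y_{Kora}(277 − 5(y_{Kora} + y_{Largo})) − 6y_{Kora}.
∂π/∂y_{Kora} = 271 − 10y_{Kora} − 5y_{Largo} = 0, so y_{Kora} = 27.1 − 0.5y_{Largo}.
By the same steps for Largo: y_{Largo} = 25.7 − 0.5y_{Kora}.
Substituting the second reaction function into the first: y_{Kora} = 27.1 − 0.5(25.7 − 0.5y_{Kora}), which gives 0.75y_{Kora} = 14.25 ⇒ y_{Kora} = 19.
Then y_{Largo} = 25.7 − 0.5·19 = 16.2.
Price P = 277 − 5·35.2 = 101.
Kora's profit: (101 − 6)·19 = 1805.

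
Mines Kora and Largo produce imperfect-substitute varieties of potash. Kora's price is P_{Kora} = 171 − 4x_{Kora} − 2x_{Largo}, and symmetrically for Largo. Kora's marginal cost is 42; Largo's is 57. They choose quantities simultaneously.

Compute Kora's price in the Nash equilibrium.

95.6

Mine Kora's profit: π = x_{Kora}(171 − 4x_{Kora} − 2x_{Largo}) − 42x_{Kora}.
∂π/∂x_{Kora} = 129 − 8x_{Kora} − 2x_{Largo} = 0 ⇒ x_{Kora} = 16.125 − 0.25x_{Largo}.
Similarly x_{Largo} = 14.25 − 0.25x_{Kora}.
Substituting the second reaction function into the first: x_{Kora} = 16.125 − 0.25(14.25 − 0.25x_{Kora}), which gives 0.9375x_{Kora} = 12.5625 ⇒ x_{Kora} = 13.4.
Then x_{Largo} = 14.25 − 0.25·13.4 = 10.9.
P_{Kora} = 171 − 4·13.4 − 2·10.9 = 95.6.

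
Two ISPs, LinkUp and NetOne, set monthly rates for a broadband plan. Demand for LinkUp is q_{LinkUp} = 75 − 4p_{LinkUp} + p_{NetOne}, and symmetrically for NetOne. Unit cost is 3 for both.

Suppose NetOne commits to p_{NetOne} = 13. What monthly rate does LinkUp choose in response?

12.5

LinkUp's profit: π = (p_{LinkUp} − 3)(75 − 4p_{LinkUp} + p_{NetOne}).
∂π/∂p_{LinkUp} = 87 − 8p_{LinkUp} + p_{NetOne} = 0 ⇒ p_{LinkUp} = 10.875 + 0.125p_{NetOne}.
At p_{NetOne} = 13: p_{LinkUp} = 10.875 + 0.125·13 = 12.5.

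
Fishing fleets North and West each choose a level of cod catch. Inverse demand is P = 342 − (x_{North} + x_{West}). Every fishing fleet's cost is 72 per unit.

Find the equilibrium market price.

Fishing fleet North's profit: π = x_{North}(342 − (x_{North} + x_{West})) − 72x_{North}.
∂π/∂x_{North} = 270 − 2x_{North} − x_{West} = 0, so x_{North} = 135 − 0.5x_{West}.
The game is symmetric, so in equilibrium x_{West} = x_{North}: the reaction function gives 1.5x_{North} = 135, hence x_{North} = 90.
Equilibrium price: P = 342 − 180 = 162.

162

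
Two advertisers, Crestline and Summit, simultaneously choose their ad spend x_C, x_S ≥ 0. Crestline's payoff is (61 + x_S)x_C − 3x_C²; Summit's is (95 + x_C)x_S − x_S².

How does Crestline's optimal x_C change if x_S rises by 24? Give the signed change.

4

Expanding Crestline's payoff: 61x_C + x_Sx_C − 3x_C².
∂π/∂x_C = 61 + x_S − 6x_C = 0, so x_C = 61/6 + (1/6)x_S.
The reaction-function slope is 1/6, so a 24-unit rise in x_S moves x_C by 1/6 × 24 = 4. Crestline's best response rises — the actions are strategic complements.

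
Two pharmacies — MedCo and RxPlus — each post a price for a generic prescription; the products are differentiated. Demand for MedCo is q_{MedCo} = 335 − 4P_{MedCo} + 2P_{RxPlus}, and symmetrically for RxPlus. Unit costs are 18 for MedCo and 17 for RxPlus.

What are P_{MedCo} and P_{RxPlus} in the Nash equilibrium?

67.7, 67.3

MedCo's profit: π = (P_{MedCo} − 18)(335 − 4P_{MedCo} + 2P_{RxPlus}).
∂π/∂P_{MedCo} = 407 − 8P_{MedCo} + 2P_{RxPlus} = 0 ⇒ P_{MedCo} = 50.875 + 0.25P_{RxPlus}.
Similarly P_{RxPlus} = 50.375 + 0.25P_{MedCo}.
Plugging P_{RxPlus} into MedCo's best response: P_{MedCo} = 50.875 + 0.25(50.375 + 0.25P_{MedCo}) ⇒ 0.9375P_{MedCo} = 2031/32, so P_{MedCo} = 67.7.
Then P_{RxPlus} = 50.375 + 0.25·67.7 = 67.3.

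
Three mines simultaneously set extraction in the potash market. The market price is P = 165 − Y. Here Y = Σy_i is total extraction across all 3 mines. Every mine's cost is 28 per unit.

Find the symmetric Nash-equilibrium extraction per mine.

A representative mine's profit is π_i = y_i(165 − Y) − 28y_i, with Y = y_i + Σ_{j≠i} y_j.
First-order condition: 137 − 2y_i − Σ_{j≠i} y_j = 0.
In a symmetric equilibrium every mine chooses the same y, so Σ_{j≠i} y_j = 2y. The condition becomes 137 − 4y = 0, giving y = 137/4 = 34.25.

34.25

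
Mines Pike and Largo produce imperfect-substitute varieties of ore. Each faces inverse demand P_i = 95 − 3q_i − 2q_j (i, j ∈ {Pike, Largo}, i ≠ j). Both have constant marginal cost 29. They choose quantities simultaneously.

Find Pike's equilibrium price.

Mine Pike's profit: π = q_{Pike}(95 − 3q_{Pike} − 2q_{Largo}) − 29q_{Pike}.
∂π/∂q_{Pike} = 66 − 6q_{Pike} − 2q_{Largo} = 0 ⇒ q_{Pike} = 11 − (1/3)q_{Largo}.
By symmetry q_{Largo} = q_{Pike}; substituting into the reaction function, (4/3)q_{Pike} = 11 and q_{Pike} = 8.25.
P_{Pike} = 95 − 3·8.25 − 2·8.25 = 53.75.

53.75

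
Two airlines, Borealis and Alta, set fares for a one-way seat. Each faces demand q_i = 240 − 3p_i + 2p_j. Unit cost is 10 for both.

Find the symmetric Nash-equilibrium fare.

67.5

Borealis's profit: π = (p_{Borealis} − 10)(240 − 3p_{Borealis} + 2p_{Alta}).
∂π/∂p_{Borealis} = 270 − 6p_{Borealis} + 2p_{Alta} = 0 ⇒ p_{Borealis} = 45 + (1/3)p_{Alta}.
Setting p_{Borealis} = p_{Alta} in the reaction function: p_{Borealis} = 45 + (1/3)p_{Borealis}, so p_{Borealis} = 45 / (2/3) = 67.5.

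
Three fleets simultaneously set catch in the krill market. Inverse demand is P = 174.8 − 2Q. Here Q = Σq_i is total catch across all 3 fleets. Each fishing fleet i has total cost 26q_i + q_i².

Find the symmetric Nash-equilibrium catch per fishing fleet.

A representative fishing fleet's profit is π_i = q_i(174.8 − 2Q) − 26q_i − q_i², with Q = q_i + Σ_{j≠i} q_j.
First-order condition: 148.8 − 6q_i − 2Σ_{j≠i} q_j = 0.
Imposing symmetry (q_j = q for all j) turns Σ_{j≠i} q_j into 2q, so 148.8 = 10q and q = 14.88.

14.88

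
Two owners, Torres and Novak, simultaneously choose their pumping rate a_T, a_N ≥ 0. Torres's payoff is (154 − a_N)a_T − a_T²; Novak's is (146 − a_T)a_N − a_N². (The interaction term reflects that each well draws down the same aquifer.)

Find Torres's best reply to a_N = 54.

Expanding Torres's payoff: 154a_T − a_Na_T − a_T².
∂π/∂a_T = 154 − a_N − 2a_T = 0, so a_T = 77 − 0.5a_N.
At a_N = 54: a_T = 77 − 0.5·54 = 50.

50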